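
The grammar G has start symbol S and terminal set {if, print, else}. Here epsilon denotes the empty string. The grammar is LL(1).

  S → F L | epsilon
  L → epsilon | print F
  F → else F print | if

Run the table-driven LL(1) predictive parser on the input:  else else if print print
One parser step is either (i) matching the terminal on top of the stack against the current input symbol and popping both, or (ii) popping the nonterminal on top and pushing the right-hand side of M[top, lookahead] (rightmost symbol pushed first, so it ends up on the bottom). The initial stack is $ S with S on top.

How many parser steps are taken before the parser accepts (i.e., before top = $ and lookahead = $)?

      Stack                   Input                       Action
   1  $ S                     else else if print print $  expand S → F L
   2  $ L F                   else else if print print $  expand F → else F print
   3  $ L print F else        else else if print print $  match else
   4  $ L print F             else if print print $       expand F → else F print
   5  $ L print print F else  else if print print $       match else
   6  $ L print print F       if print print $            expand F → if
   7  $ L print print if      if print print $            match if
   8  $ L print print         print print $               match print
   9  $ L print               print $                     match print
  10  $ L                     $                           expand L → epsilon
Accept reached after 10 steps.

10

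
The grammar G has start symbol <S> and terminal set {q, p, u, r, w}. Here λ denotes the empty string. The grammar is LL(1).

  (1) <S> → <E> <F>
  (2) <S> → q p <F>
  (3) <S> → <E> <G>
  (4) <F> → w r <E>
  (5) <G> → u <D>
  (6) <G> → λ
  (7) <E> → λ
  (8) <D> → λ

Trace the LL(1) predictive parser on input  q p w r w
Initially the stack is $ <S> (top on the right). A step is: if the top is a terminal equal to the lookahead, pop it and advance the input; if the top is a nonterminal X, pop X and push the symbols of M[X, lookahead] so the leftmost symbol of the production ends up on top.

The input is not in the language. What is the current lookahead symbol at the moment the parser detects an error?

w

step 1: stack=$ <S>  input=q p w r w $  — expand <S> → q p <F>
step 2: stack=$ <F> p q  input=q p w r w $  — match q
step 3: stack=$ <F> p  input=p w r w $  — match p
step 4: stack=$ <F>  input=w r w $  — expand <F> → w r <E>
step 5: stack=$ <E> r w  input=w r w $  — match w
step 6: stack=$ <E> r  input=r w $  — match r
step 7: stack=$ <E>  input=w $  — expand <E> → λ
step 8: stack=$  input=w $  — error: stack empty but input remains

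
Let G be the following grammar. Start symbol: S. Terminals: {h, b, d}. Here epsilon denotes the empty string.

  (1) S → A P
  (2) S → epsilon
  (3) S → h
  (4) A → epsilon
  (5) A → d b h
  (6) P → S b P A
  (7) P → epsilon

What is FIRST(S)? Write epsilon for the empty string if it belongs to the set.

{epsilon, b, d, h}

FIRST(A): from A→epsilon we get {epsilon}; from A→d b h we get {d}. So FIRST(A) = {epsilon, d}.
FIRST(S): from S→A P we get {epsilon, b, d, h}; from S→epsilon we get {epsilon}; from S→h we get {h}. So FIRST(S) = {epsilon, b, d, h}.
FIRST(P): from P→S b P A we get {b, d, h}; from P→epsilon we get {epsilon}. So FIRST(P) = {epsilon, b, d, h}.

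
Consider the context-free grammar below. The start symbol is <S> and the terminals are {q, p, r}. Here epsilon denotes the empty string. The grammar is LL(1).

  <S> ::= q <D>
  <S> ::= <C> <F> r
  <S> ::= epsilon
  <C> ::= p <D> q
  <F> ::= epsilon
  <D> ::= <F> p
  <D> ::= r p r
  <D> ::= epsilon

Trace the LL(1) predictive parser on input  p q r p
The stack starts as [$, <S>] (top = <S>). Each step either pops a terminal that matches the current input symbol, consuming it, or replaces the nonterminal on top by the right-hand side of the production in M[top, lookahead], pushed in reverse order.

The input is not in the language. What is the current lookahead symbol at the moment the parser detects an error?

     Stack            Input      Action
  1  $ <S>            p q r p $  expand <S> ::= <C> <F> r
  2  $ r <F> <C>      p q r p $  expand <C> ::= p <D> q
  3  $ r <F> q <D> p  p q r p $  match p
  4  $ r <F> q <D>    q r p $    expand <D> ::= epsilon
  5  $ r <F> q        q r p $    match q
  6  $ r <F>          r p $      expand <F> ::= epsilon
  7  $ r              r p $      match r
  8  $                p $        error: stack empty but input remains

p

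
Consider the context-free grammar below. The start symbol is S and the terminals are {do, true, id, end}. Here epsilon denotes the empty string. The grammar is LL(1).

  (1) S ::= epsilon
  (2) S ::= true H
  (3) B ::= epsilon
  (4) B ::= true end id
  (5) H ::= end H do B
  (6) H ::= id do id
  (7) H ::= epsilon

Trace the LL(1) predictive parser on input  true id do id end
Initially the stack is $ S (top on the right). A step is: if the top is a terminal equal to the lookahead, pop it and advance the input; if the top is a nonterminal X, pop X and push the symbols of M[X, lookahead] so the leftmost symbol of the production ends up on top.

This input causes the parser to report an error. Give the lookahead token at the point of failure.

     Stack       Input                Action
  1  $ S         true id do id end $  expand S ::= true H
  2  $ H true    true id do id end $  match true
  3  $ H         id do id end $       expand H ::= id do id
  4  $ id do id  id do id end $       match id
  5  $ id do     do id end $          match do
  6  $ id        id end $             match id
  7  $           end $                error: stack empty but input remains

end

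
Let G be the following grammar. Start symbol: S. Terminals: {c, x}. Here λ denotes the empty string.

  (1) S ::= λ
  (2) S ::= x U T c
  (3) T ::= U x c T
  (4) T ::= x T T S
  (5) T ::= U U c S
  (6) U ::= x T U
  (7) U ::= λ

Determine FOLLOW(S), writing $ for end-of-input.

{$, c, x}

FIRST(S): from S::=λ we get {λ}; from S::=x U T c we get {x}. So FIRST(S) = {λ, x}.
FIRST(U): from U::=x T U we get {x}; from U::=λ we get {λ}. So FIRST(U) = {λ, x}.
FIRST(T): from T::=U x c T we get {x}; from T::=x T T S we get {x}; from T::=U U c S we get {c, x}. So FIRST(T) = {c, x}.
FOLLOW(S) includes $ since S is the start symbol.
FOLLOW(U): in S::=x U T c, U is followed by T c with FIRST {c, x}; in T::=U x c T, U is followed by x c T with FIRST {x}; in T::=U U c S (occurrence 1), U is followed by U c S with FIRST {c, x}; in T::=U U c S (occurrence 2), U is followed by c S with FIRST {c}; in U::=x T U, the suffix after U is empty (adds nothing new). Thus FOLLOW(U) = {c, x}.
FOLLOW(T): in S::=x U T c, T is followed by c with FIRST {c}; in T::=U x c T, the suffix after T is empty (adds nothing new); in T::=x T T S (occurrence 1), T is followed by T S with FIRST {c, x}; in T::=x T T S (occurrence 2), T is followed by S with FIRST {λ, x}; in T::=x T T S (occurrence 2), the suffix after T is nullable (adds nothing new); in U::=x T U, T is followed by U with FIRST {λ, x}; in U::=x T U, the suffix after T is nullable, so FOLLOW(T) ⊇ FOLLOW(U) = {c, x}. Thus FOLLOW(T) = {c, x}.
FOLLOW(S): in T::=x T T S, the suffix after S is empty, so FOLLOW(S) ⊇ FOLLOW(T) = {c, x}; in T::=U U c S, the suffix after S is empty, so FOLLOW(S) ⊇ FOLLOW(T) = {c, x}. Thus FOLLOW(S) = {$, c, x}.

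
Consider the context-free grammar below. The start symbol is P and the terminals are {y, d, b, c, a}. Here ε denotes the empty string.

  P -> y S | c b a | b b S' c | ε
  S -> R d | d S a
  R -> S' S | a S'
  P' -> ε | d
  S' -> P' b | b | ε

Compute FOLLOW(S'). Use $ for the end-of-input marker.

FIRST(P): from P->y S we get {y}; from P->c b a we get {c}; from P->b b S' c we get {b}; from P->ε we get {ε}. So FIRST(P) = {ε, b, c, y}.
FIRST(P'): from P'->ε we get {ε}; from P'->d we get {d}. So FIRST(P') = {ε, d}.
FIRST(S'): from S'->P' b we get {b, d}; from S'->b we get {b}; from S'->ε we get {ε}. So FIRST(S') = {ε, b, d}.
FIRST(S): from S->R d we get {a, b, d}; from S->d S a we get {d}. So FIRST(S) = {a, b, d}.
FIRST(R): from R->S' S we get {a, b, d}; from R->a S' we get {a}. So FIRST(R) = {a, b, d}.
FOLLOW(P) includes $ since P is the start symbol.
FOLLOW(P): P appears on no right-hand side. Thus FOLLOW(P) = {$}.
FOLLOW(R): in S->R d, R is followed by d with FIRST {d}. Thus FOLLOW(R) = {d}.
FOLLOW(S): in P->y S, the suffix after S is empty, so FOLLOW(S) ⊇ FOLLOW(P) = {$}; in S->d S a, S is followed by a with FIRST {a}; in R->S' S, the suffix after S is empty, so FOLLOW(S) ⊇ FOLLOW(R) = {d}. Thus FOLLOW(S) = {$, a, d}.
FOLLOW(P'): in S'->P' b, P' is followed by b with FIRST {b}. Thus FOLLOW(P') = {b}.
FOLLOW(S'): in P->b b S' c, S' is followed by c with FIRST {c}; in R->S' S, S' is followed by S with FIRST {a, b, d}; in R->a S', the suffix after S' is empty, so FOLLOW(S') ⊇ FOLLOW(R) = {d}. Thus FOLLOW(S') = {a, b, c, d}.

{a, b, c, d}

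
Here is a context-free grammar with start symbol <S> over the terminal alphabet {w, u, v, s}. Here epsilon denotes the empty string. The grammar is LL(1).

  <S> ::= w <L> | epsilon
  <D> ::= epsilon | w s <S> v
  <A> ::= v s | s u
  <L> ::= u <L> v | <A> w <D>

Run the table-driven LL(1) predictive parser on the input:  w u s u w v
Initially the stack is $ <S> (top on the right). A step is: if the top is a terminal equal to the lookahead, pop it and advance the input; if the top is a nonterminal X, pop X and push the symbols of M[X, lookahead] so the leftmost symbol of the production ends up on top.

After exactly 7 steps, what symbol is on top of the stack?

u

step 1: stack=$ <S>  input=w u s u w v $  — expand <S> ::= w <L>
step 2: stack=$ <L> w  input=w u s u w v $  — match w
step 3: stack=$ <L>  input=u s u w v $  — expand <L> ::= u <L> v
step 4: stack=$ v <L> u  input=u s u w v $  — match u
step 5: stack=$ v <L>  input=s u w v $  — expand <L> ::= <A> w <D>
step 6: stack=$ v <D> w <A>  input=s u w v $  — expand <A> ::= s u
step 7: stack=$ v <D> w u s  input=s u w v $  — match s
Stack after step 7: $ v <D> w u (top = u).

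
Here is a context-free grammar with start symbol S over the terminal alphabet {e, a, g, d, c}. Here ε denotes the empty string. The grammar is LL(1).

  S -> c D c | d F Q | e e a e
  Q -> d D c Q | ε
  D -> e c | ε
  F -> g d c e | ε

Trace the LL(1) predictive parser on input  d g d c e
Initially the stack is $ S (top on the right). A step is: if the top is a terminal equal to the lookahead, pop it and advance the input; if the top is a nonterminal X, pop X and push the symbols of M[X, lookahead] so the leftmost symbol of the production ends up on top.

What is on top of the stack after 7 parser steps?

Q

     Stack        Input        Action
  1  $ S          d g d c e $  expand S -> d F Q
  2  $ Q F d      d g d c e $  match d
  3  $ Q F        g d c e $    expand F -> g d c e
  4  $ Q e c d g  g d c e $    match g
  5  $ Q e c d    d c e $      match d
  6  $ Q e c      c e $        match c
  7  $ Q e        e $          match e
Stack after step 7: $ Q (top = Q).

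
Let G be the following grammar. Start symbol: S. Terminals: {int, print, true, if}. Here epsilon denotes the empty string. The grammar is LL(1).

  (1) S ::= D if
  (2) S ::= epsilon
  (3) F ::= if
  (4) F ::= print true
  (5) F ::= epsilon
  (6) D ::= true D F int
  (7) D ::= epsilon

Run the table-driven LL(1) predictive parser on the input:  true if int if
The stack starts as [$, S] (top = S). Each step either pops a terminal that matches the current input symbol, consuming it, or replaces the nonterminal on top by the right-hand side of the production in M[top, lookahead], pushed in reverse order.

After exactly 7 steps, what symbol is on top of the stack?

step 1: stack=$ S  input=true if int if $  — expand S ::= D if
step 2: stack=$ if D  input=true if int if $  — expand D ::= true D F int
step 3: stack=$ if int F D true  input=true if int if $  — match true
step 4: stack=$ if int F D  input=if int if $  — expand D ::= epsilon
step 5: stack=$ if int F  input=if int if $  — expand F ::= if
step 6: stack=$ if int if  input=if int if $  — match if
step 7: stack=$ if int  input=int if $  — match int
Stack after step 7: $ if (top = if).

if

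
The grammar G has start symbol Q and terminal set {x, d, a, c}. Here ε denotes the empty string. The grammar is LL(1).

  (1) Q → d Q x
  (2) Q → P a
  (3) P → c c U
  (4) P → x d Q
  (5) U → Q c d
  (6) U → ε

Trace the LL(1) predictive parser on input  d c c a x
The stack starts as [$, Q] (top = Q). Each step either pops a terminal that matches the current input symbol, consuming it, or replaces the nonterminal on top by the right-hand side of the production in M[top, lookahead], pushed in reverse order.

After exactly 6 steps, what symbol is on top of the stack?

step 1: stack=$ Q  input=d c c a x $  — expand Q → d Q x
step 2: stack=$ x Q d  input=d c c a x $  — match d
step 3: stack=$ x Q  input=c c a x $  — expand Q → P a
step 4: stack=$ x a P  input=c c a x $  — expand P → c c U
step 5: stack=$ x a U c c  input=c c a x $  — match c
step 6: stack=$ x a U c  input=c a x $  — match c
Stack after step 6: $ x a U (top = U).

U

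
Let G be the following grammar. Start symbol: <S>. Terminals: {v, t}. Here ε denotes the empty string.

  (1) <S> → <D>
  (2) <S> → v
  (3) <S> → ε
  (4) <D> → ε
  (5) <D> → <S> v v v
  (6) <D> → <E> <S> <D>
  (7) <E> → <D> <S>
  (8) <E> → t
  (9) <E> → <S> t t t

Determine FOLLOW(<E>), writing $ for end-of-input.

FIRST(<S>): from <S>→<D> we get {ε, t, v}; from <S>→v we get {v}; from <S>→ε we get {ε}. So FIRST(<S>) = {ε, t, v}.
FIRST(<D>): from <D>→ε we get {ε}; from <D>→<S> v v v we get {t, v}; from <D>→<E> <S> <D> we get {ε, t, v}. So FIRST(<D>) = {ε, t, v}.
FIRST(<E>): from <E>→<D> <S> we get {ε, t, v}; from <E>→t we get {t}; from <E>→<S> t t t we get {t, v}. So FIRST(<E>) = {ε, t, v}.
FOLLOW(<S>) includes $ since <S> is the start symbol.
FOLLOW(<S>): in <D>→<S> v v v, <S> is followed by v v v with FIRST {v}; in <D>→<E> <S> <D>, <S> is followed by <D> with FIRST {ε, t, v}; in <D>→<E> <S> <D>, the suffix after <S> is nullable, so FOLLOW(<S>) ⊇ FOLLOW(<D>) = {$, t, v}; in <E>→<D> <S>, the suffix after <S> is empty, so FOLLOW(<S>) ⊇ FOLLOW(<E>) = {$, t, v}; in <E>→<S> t t t, <S> is followed by t t t with FIRST {t}. Thus FOLLOW(<S>) = {$, t, v}.
FOLLOW(<D>): in <S>→<D>, the suffix after <D> is empty, so FOLLOW(<D>) ⊇ FOLLOW(<S>) = {$, t, v}; in <D>→<E> <S> <D>, the suffix after <D> is empty (adds nothing new); in <E>→<D> <S>, <D> is followed by <S> with FIRST {ε, t, v}; in <E>→<D> <S>, the suffix after <D> is nullable, so FOLLOW(<D>) ⊇ FOLLOW(<E>) = {$, t, v}. Thus FOLLOW(<D>) = {$, t, v}.
FOLLOW(<E>): in <D>→<E> <S> <D>, <E> is followed by <S> <D> with FIRST {ε, t, v}; in <D>→<E> <S> <D>, the suffix after <E> is nullable, so FOLLOW(<E>) ⊇ FOLLOW(<D>) = {$, t, v}. Thus FOLLOW(<E>) = {$, t, v}.

{$, t, v}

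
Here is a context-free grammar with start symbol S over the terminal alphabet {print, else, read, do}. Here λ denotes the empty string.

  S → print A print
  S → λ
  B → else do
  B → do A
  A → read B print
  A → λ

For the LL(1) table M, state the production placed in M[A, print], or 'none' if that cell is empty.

A → λ

FIRST(S): from S→print A print we get {print}; from S→λ we get {λ}. So FIRST(S) = {λ, print}.
FIRST(B): from B→else do we get {else}; from B→do A we get {do}. So FIRST(B) = {do, else}.
FIRST(A): from A→read B print we get {read}; from A→λ we get {λ}. So FIRST(A) = {λ, read}.
FOLLOW(S) includes $ since S is the start symbol.
FOLLOW(B): in A→read B print, B is followed by print with FIRST {print}. Thus FOLLOW(B) = {print}.
FOLLOW(A): in S→print A print, A is followed by print with FIRST {print}; in B→do A, the suffix after A is empty, so FOLLOW(A) ⊇ FOLLOW(B) = {print}. Thus FOLLOW(A) = {print}.
For A → read B print: FIRST(read B print) = {read}, so it goes in M[A, t] for t ∈ {read}.
For A → λ: FIRST(λ) = {λ}, so it goes in M[A, t] for t ∈ {}; since λ ∈ FIRST, also for every t ∈ FOLLOW(A) = {print}.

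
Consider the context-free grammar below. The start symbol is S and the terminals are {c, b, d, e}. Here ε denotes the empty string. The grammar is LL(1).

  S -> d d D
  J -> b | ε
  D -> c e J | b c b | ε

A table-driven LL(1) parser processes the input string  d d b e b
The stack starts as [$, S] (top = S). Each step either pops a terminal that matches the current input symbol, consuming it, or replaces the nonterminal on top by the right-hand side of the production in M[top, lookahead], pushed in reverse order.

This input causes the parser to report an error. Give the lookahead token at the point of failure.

e

     Stack    Input        Action
  1  $ S      d d b e b $  expand S -> d d D
  2  $ D d d  d d b e b $  match d
  3  $ D d    d b e b $    match d
  4  $ D      b e b $      expand D -> b c b
  5  $ b c b  b e b $      match b
  6  $ b c    e b $        error: top is terminal c but lookahead is e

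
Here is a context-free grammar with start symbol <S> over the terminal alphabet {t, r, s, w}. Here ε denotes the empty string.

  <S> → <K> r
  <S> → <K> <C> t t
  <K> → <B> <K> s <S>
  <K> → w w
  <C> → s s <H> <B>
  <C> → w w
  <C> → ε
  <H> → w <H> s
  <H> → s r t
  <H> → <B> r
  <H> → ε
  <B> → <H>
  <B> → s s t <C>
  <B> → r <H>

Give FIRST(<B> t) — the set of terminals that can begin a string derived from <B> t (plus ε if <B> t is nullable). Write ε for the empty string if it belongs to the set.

FIRST(<C>): from <C>→s s <H> <B> we get {s}; from <C>→w w we get {w}; from <C>→ε we get {ε}. So FIRST(<C>) = {ε, s, w}.
FIRST(<S>): from <S>→<K> r we get {r, s, w}; from <S>→<K> <C> t t we get {r, s, w}. So FIRST(<S>) = {r, s, w}.
FIRST(<K>): from <K>→<B> <K> s <S> we get {r, s, w}; from <K>→w w we get {w}. So FIRST(<K>) = {r, s, w}.
FIRST(<H>): from <H>→w <H> s we get {w}; from <H>→s r t we get {s}; from <H>→<B> r we get {r, s, w}; from <H>→ε we get {ε}. So FIRST(<H>) = {ε, r, s, w}.
FIRST(<B>): from <B>→<H> we get {ε, r, s, w}; from <B>→s s t <C> we get {s}; from <B>→r <H> we get {r}. So FIRST(<B>) = {ε, r, s, w}.
FIRST(<B> t): take FIRST of each symbol in turn, carrying on past any symbol whose FIRST contains ε; result {r, s, t, w}.

{r, s, t, w}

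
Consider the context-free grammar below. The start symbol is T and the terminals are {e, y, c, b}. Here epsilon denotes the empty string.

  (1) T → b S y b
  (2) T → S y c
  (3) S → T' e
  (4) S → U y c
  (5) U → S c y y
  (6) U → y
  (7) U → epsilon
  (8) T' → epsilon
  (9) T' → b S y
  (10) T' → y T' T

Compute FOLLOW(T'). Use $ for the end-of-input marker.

FIRST(T') = {epsilon, b, y}
FIRST(T) = {b, e, y}  (via S y c)
FIRST(S) = {b, e, y}  (via T' e, U y c)
FIRST(U) = {epsilon, b, e, y}  (via S c y y)
FOLLOW(T) includes $ since T is the start symbol.
FOLLOW(S): in T→b S y b, S is followed by y b with FIRST {y}; in T→S y c, S is followed by y c with FIRST {y}; in U→S c y y, S is followed by c y y with FIRST {c}; in T'→b S y, S is followed by y with FIRST {y}. Thus FOLLOW(S) = {c, y}.
FOLLOW(U): in S→U y c, U is followed by y c with FIRST {y}. Thus FOLLOW(U) = {y}.
FOLLOW(T'): in S→T' e, T' is followed by e with FIRST {e}; in T'→y T' T, T' is followed by T with FIRST {b, e, y}. Thus FOLLOW(T') = {b, e, y}.
FOLLOW(T): in T'→y T' T, the suffix after T is empty, so FOLLOW(T) ⊇ FOLLOW(T') = {b, e, y}. Thus FOLLOW(T) = {$, b, e, y}.

{b, e, y}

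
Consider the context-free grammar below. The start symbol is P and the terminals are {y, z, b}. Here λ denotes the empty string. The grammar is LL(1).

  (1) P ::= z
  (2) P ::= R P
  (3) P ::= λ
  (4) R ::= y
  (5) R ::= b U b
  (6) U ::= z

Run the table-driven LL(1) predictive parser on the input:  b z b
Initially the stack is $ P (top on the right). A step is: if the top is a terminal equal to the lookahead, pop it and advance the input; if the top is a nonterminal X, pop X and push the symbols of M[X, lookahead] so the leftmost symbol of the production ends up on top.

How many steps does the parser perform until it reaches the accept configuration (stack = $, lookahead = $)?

7

step 1: stack=$ P  input=b z b $  — expand P ::= R P
step 2: stack=$ P R  input=b z b $  — expand R ::= b U b
step 3: stack=$ P b U b  input=b z b $  — match b
step 4: stack=$ P b U  input=z b $  — expand U ::= z
step 5: stack=$ P b z  input=z b $  — match z
step 6: stack=$ P b  input=b $  — match b
step 7: stack=$ P  input=$  — expand P ::= λ
Accept reached after 7 steps.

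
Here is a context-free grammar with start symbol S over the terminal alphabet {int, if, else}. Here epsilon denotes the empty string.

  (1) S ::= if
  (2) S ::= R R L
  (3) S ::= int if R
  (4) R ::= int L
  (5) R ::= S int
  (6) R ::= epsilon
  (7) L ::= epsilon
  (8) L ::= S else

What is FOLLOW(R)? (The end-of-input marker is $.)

{$, else, if, int}

FIRST(S) = {epsilon, else, if, int}  (via R R L)
FIRST(R) = {epsilon, else, if, int}  (via S int)
FIRST(L) = {epsilon, else, if, int}  (via S else)
FOLLOW(S) includes $ since S is the start symbol.
FOLLOW(S): in R::=S int, S is followed by int with FIRST {int}; in L::=S else, S is followed by else with FIRST {else}. Thus FOLLOW(S) = {$, else, int}.
FOLLOW(R): in S::=R R L (occurrence 1), R is followed by R L with FIRST {epsilon, else, if, int}; in S::=R R L (occurrence 1), the suffix after R is nullable, so FOLLOW(R) ⊇ FOLLOW(S) = {$, else, int}; in S::=R R L (occurrence 2), R is followed by L with FIRST {epsilon, else, if, int}; in S::=R R L (occurrence 2), the suffix after R is nullable, so FOLLOW(R) ⊇ FOLLOW(S) = {$, else, int}; in S::=int if R, the suffix after R is empty, so FOLLOW(R) ⊇ FOLLOW(S) = {$, else, int}. Thus FOLLOW(R) = {$, else, if, int}.
FOLLOW(L): in S::=R R L, the suffix after L is empty, so FOLLOW(L) ⊇ FOLLOW(S) = {$, else, int}; in R::=int L, the suffix after L is empty, so FOLLOW(L) ⊇ FOLLOW(R) = {$, else, if, int}. Thus FOLLOW(L) = {$, else, if, int}.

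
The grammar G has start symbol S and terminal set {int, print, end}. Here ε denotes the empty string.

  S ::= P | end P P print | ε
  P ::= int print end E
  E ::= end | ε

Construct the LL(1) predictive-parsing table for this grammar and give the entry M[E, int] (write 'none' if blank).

FIRST(P): from P::=int print end E we get {int}. So FIRST(P) = {int}.
FIRST(E): from E::=end we get {end}; from E::=ε we get {ε}. So FIRST(E) = {ε, end}.
FIRST(S): from S::=P we get {int}; from S::=end P P print we get {end}; from S::=ε we get {ε}. So FIRST(S) = {ε, end, int}.
FOLLOW(S) includes $ since S is the start symbol.
FOLLOW(P): in S::=P, the suffix after P is empty, so FOLLOW(P) ⊇ FOLLOW(S) = {$}; in S::=end P P print (occurrence 1), P is followed by P print with FIRST {int}; in S::=end P P print (occurrence 2), P is followed by print with FIRST {print}. Thus FOLLOW(P) = {$, int, print}.
FOLLOW(E): in P::=int print end E, the suffix after E is empty, so FOLLOW(E) ⊇ FOLLOW(P) = {$, int, print}. Thus FOLLOW(E) = {$, int, print}.
For E ::= end: FIRST(end) = {end}, so it goes in M[E, t] for t ∈ {end}.
For E ::= ε: FIRST(ε) = {ε}, so it goes in M[E, t] for t ∈ {}; since ε ∈ FIRST, also for every t ∈ FOLLOW(E) = {$, int, print}.

E ::= ε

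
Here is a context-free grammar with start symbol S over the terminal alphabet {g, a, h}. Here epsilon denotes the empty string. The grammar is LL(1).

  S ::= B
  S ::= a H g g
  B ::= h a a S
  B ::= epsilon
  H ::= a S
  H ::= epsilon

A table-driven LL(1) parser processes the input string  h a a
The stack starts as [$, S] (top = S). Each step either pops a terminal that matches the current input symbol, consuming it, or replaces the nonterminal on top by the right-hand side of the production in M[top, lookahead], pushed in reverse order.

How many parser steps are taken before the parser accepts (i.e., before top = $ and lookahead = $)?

step 1: stack=$ S  input=h a a $  — expand S ::= B
step 2: stack=$ B  input=h a a $  — expand B ::= h a a S
step 3: stack=$ S a a h  input=h a a $  — match h
step 4: stack=$ S a a  input=a a $  — match a
step 5: stack=$ S a  input=a $  — match a
step 6: stack=$ S  input=$  — expand S ::= B
step 7: stack=$ B  input=$  — expand B ::= epsilon
Accept reached after 7 steps.

7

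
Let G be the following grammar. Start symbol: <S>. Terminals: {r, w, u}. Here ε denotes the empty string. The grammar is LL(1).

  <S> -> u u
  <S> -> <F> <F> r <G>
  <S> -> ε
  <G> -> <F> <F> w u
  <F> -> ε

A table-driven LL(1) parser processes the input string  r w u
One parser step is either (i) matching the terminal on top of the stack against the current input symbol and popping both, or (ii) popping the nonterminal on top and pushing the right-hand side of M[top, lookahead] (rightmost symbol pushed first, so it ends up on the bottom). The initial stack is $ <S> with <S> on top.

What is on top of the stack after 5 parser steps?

<F>

step 1: stack=$ <S>  input=r w u $  — expand <S> -> <F> <F> r <G>
step 2: stack=$ <G> r <F> <F>  input=r w u $  — expand <F> -> ε
step 3: stack=$ <G> r <F>  input=r w u $  — expand <F> -> ε
step 4: stack=$ <G> r  input=r w u $  — match r
step 5: stack=$ <G>  input=w u $  — expand <G> -> <F> <F> w u
Stack after step 5: $ u w <F> <F> (top = <F>).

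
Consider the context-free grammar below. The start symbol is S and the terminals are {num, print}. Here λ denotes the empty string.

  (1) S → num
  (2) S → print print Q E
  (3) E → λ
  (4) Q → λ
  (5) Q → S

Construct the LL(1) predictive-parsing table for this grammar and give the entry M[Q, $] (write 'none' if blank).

FIRST(S): from S→num we get {num}; from S→print print Q E we get {print}. So FIRST(S) = {num, print}.
FIRST(E): from E→λ we get {λ}. So FIRST(E) = {λ}.
FIRST(Q): from Q→λ we get {λ}; from Q→S we get {num, print}. So FIRST(Q) = {λ, num, print}.
FOLLOW(S) includes $ since S is the start symbol.
FOLLOW(S): in Q→S, the suffix after S is empty, so FOLLOW(S) ⊇ FOLLOW(Q) = {$}. Thus FOLLOW(S) = {$}.
FOLLOW(Q): in S→print print Q E, Q is followed by E with FIRST {λ}; in S→print print Q E, the suffix after Q is nullable, so FOLLOW(Q) ⊇ FOLLOW(S) = {$}. Thus FOLLOW(Q) = {$}.
For Q → λ: FIRST(λ) = {λ}, so it goes in M[Q, t] for t ∈ {}; since λ ∈ FIRST, also for every t ∈ FOLLOW(Q) = {$}.
For Q → S: FIRST(S) = {num, print}, so it goes in M[Q, t] for t ∈ {num, print}.

Q → λ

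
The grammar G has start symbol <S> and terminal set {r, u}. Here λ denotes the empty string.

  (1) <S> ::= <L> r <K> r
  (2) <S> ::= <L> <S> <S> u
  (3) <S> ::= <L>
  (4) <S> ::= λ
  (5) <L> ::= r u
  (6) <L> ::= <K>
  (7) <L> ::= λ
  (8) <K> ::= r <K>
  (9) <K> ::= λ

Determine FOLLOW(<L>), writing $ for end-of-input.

{$, r, u}

FIRST(<K>): from <K>::=r <K> we get {r}; from <K>::=λ we get {λ}. So FIRST(<K>) = {λ, r}.
FIRST(<L>): from <L>::=r u we get {r}; from <L>::=<K> we get {λ, r}; from <L>::=λ we get {λ}. So FIRST(<L>) = {λ, r}.
FIRST(<S>): from <S>::=<L> r <K> r we get {r}; from <S>::=<L> <S> <S> u we get {r, u}; from <S>::=<L> we get {λ, r}; from <S>::=λ we get {λ}. So FIRST(<S>) = {λ, r, u}.
FOLLOW(<S>) includes $ since <S> is the start symbol.
FOLLOW(<S>): in <S>::=<L> <S> <S> u (occurrence 1), <S> is followed by <S> u with FIRST {r, u}; in <S>::=<L> <S> <S> u (occurrence 2), <S> is followed by u with FIRST {u}. Thus FOLLOW(<S>) = {$, r, u}.
FOLLOW(<L>): in <S>::=<L> r <K> r, <L> is followed by r <K> r with FIRST {r}; in <S>::=<L> <S> <S> u, <L> is followed by <S> <S> u with FIRST {r, u}; in <S>::=<L>, the suffix after <L> is empty, so FOLLOW(<L>) ⊇ FOLLOW(<S>) = {$, r, u}. Thus FOLLOW(<L>) = {$, r, u}.
FOLLOW(<K>): in <S>::=<L> r <K> r, <K> is followed by r with FIRST {r}; in <L>::=<K>, the suffix after <K> is empty, so FOLLOW(<K>) ⊇ FOLLOW(<L>) = {$, r, u}; in <K>::=r <K>, the suffix after <K> is empty (adds nothing new). Thus FOLLOW(<K>) = {$, r, u}.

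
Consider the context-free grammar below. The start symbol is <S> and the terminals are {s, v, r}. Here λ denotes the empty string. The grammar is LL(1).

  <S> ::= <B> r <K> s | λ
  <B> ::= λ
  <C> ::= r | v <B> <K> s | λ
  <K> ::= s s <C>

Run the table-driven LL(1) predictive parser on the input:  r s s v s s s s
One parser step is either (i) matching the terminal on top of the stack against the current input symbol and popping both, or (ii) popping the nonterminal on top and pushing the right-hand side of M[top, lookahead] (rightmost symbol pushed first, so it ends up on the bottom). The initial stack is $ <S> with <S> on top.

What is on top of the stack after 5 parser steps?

step 1: stack=$ <S>  input=r s s v s s s s $  — expand <S> ::= <B> r <K> s
step 2: stack=$ s <K> r <B>  input=r s s v s s s s $  — expand <B> ::= λ
step 3: stack=$ s <K> r  input=r s s v s s s s $  — match r
step 4: stack=$ s <K>  input=s s v s s s s $  — expand <K> ::= s s <C>
step 5: stack=$ s <C> s s  input=s s v s s s s $  — match s
Stack after step 5: $ s <C> s (top = s).

s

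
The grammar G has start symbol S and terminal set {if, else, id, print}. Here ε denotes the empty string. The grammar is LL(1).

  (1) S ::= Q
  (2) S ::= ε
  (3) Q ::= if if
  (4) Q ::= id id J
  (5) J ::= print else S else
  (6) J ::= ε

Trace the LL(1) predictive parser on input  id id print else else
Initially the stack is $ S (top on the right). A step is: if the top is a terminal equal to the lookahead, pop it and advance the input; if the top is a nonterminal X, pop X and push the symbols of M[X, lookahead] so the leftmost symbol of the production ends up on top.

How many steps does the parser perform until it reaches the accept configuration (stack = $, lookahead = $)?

step 1: stack=$ S  input=id id print else else $  — expand S ::= Q
step 2: stack=$ Q  input=id id print else else $  — expand Q ::= id id J
step 3: stack=$ J id id  input=id id print else else $  — match id
step 4: stack=$ J id  input=id print else else $  — match id
step 5: stack=$ J  input=print else else $  — expand J ::= print else S else
step 6: stack=$ else S else print  input=print else else $  — match print
step 7: stack=$ else S else  input=else else $  — match else
step 8: stack=$ else S  input=else $  — expand S ::= ε
step 9: stack=$ else  input=else $  — match else
Accept reached after 9 steps.

9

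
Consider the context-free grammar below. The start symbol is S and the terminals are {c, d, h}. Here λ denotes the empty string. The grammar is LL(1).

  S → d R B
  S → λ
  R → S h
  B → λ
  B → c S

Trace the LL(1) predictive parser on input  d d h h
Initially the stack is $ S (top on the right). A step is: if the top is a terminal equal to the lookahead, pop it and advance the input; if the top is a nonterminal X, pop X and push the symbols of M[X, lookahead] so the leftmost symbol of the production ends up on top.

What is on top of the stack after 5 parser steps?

R

step 1: stack=$ S  input=d d h h $  — expand S → d R B
step 2: stack=$ B R d  input=d d h h $  — match d
step 3: stack=$ B R  input=d h h $  — expand R → S h
step 4: stack=$ B h S  input=d h h $  — expand S → d R B
step 5: stack=$ B h B R d  input=d h h $  — match d
Stack after step 5: $ B h B R (top = R).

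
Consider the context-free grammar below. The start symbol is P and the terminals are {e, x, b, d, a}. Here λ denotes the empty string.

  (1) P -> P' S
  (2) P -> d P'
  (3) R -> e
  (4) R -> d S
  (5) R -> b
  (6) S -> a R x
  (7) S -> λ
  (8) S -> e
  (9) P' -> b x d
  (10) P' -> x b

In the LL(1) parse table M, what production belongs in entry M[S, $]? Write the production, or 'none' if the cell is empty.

S -> λ

FIRST(R): from R->e we get {e}; from R->d S we get {d}; from R->b we get {b}. So FIRST(R) = {b, d, e}.
FIRST(S): from S->a R x we get {a}; from S->λ we get {λ}; from S->e we get {e}. So FIRST(S) = {λ, a, e}.
FIRST(P'): from P'->b x d we get {b}; from P'->x b we get {x}. So FIRST(P') = {b, x}.
FIRST(P): from P->P' S we get {b, x}; from P->d P' we get {d}. So FIRST(P) = {b, d, x}.
FOLLOW(P) includes $ since P is the start symbol.
FOLLOW(P): P appears on no right-hand side. Thus FOLLOW(P) = {$}.
FOLLOW(R): in S->a R x, R is followed by x with FIRST {x}. Thus FOLLOW(R) = {x}.
FOLLOW(S): in P->P' S, the suffix after S is empty, so FOLLOW(S) ⊇ FOLLOW(P) = {$}; in R->d S, the suffix after S is empty, so FOLLOW(S) ⊇ FOLLOW(R) = {x}. Thus FOLLOW(S) = {$, x}.
For S -> a R x: FIRST(a R x) = {a}, so it goes in M[S, t] for t ∈ {a}.
For S -> λ: FIRST(λ) = {λ}, so it goes in M[S, t] for t ∈ {}; since λ ∈ FIRST, also for every t ∈ FOLLOW(S) = {$, x}.
For S -> e: FIRST(e) = {e}, so it goes in M[S, t] for t ∈ {e}.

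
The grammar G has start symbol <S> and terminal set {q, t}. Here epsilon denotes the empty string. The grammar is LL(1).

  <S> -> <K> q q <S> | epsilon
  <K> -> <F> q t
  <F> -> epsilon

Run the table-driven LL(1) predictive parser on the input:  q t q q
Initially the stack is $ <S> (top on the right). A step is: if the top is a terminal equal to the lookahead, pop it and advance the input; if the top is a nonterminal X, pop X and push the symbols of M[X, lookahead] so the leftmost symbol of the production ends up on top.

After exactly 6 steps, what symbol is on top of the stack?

step 1: stack=$ <S>  input=q t q q $  — expand <S> -> <K> q q <S>
step 2: stack=$ <S> q q <K>  input=q t q q $  — expand <K> -> <F> q t
step 3: stack=$ <S> q q t q <F>  input=q t q q $  — expand <F> -> epsilon
step 4: stack=$ <S> q q t q  input=q t q q $  — match q
step 5: stack=$ <S> q q t  input=t q q $  — match t
step 6: stack=$ <S> q q  input=q q $  — match q
Stack after step 6: $ <S> q (top = q).

q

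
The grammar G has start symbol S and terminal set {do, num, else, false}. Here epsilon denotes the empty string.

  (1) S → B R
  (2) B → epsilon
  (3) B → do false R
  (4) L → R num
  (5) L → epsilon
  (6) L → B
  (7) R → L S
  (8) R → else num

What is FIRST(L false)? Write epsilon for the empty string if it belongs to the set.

{do, else, false}

FIRST(B): from B→epsilon we get {epsilon}; from B→do false R we get {do}. So FIRST(B) = {epsilon, do}.
FIRST(S): from S→B R we get {do, else}. So FIRST(S) = {do, else}.
FIRST(L): from L→R num we get {do, else}; from L→epsilon we get {epsilon}; from L→B we get {epsilon, do}. So FIRST(L) = {epsilon, do, else}.
FIRST(R): from R→L S we get {do, else}; from R→else num we get {else}. So FIRST(R) = {do, else}.
FIRST(L false): take FIRST of each symbol in turn, carrying on past any symbol whose FIRST contains epsilon; result {do, else, false}.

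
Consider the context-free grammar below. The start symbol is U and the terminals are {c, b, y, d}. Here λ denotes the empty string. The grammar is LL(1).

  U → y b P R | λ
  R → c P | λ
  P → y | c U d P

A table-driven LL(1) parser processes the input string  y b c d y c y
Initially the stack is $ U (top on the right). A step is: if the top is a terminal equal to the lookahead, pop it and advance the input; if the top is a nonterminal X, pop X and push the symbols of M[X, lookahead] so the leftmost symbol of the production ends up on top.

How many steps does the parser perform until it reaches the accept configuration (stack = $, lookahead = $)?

13

      Stack        Input            Action
   1  $ U          y b c d y c y $  expand U → y b P R
   2  $ R P b y    y b c d y c y $  match y
   3  $ R P b      b c d y c y $    match b
   4  $ R P        c d y c y $      expand P → c U d P
   5  $ R P d U c  c d y c y $      match c
   6  $ R P d U    d y c y $        expand U → λ
   7  $ R P d      d y c y $        match d
   8  $ R P        y c y $          expand P → y
   9  $ R y        y c y $          match y
  10  $ R          c y $            expand R → c P
  11  $ P c        c y $            match c
  12  $ P          y $              expand P → y
  13  $ y          y $              match y
Accept reached after 13 steps.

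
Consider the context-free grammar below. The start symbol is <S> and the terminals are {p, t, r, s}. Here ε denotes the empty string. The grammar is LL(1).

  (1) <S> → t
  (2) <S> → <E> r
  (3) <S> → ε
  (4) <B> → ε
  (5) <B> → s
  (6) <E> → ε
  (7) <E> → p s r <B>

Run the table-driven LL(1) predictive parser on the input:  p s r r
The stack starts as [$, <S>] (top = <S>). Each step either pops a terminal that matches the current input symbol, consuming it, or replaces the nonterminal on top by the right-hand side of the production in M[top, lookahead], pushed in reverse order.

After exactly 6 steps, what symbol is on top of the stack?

r

     Stack          Input      Action
  1  $ <S>          p s r r $  expand <S> → <E> r
  2  $ r <E>        p s r r $  expand <E> → p s r <B>
  3  $ r <B> r s p  p s r r $  match p
  4  $ r <B> r s    s r r $    match s
  5  $ r <B> r      r r $      match r
  6  $ r <B>        r $        expand <B> → ε
Stack after step 6: $ r (top = r).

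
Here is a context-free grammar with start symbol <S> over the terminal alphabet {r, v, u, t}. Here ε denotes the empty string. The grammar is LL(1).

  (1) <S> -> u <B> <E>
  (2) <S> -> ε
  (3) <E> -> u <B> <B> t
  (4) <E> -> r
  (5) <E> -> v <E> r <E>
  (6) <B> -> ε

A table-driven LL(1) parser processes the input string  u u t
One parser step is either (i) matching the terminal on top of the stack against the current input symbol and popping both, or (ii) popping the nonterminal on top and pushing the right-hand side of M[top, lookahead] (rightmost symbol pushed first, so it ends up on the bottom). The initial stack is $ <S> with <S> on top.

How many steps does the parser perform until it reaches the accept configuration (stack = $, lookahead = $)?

8

     Stack          Input    Action
  1  $ <S>          u u t $  expand <S> -> u <B> <E>
  2  $ <E> <B> u    u u t $  match u
  3  $ <E> <B>      u t $    expand <B> -> ε
  4  $ <E>          u t $    expand <E> -> u <B> <B> t
  5  $ t <B> <B> u  u t $    match u
  6  $ t <B> <B>    t $      expand <B> -> ε
  7  $ t <B>        t $      expand <B> -> ε
  8  $ t            t $      match t
Accept reached after 8 steps.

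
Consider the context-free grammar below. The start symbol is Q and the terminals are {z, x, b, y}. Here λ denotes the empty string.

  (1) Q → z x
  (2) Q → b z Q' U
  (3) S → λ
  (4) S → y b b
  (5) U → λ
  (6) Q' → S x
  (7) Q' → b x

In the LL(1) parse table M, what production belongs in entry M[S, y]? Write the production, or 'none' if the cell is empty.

FIRST(Q): from Q→z x we get {z}; from Q→b z Q' U we get {b}. So FIRST(Q) = {b, z}.
FIRST(S): from S→λ we get {λ}; from S→y b b we get {y}. So FIRST(S) = {λ, y}.
FIRST(U): from U→λ we get {λ}. So FIRST(U) = {λ}.
FIRST(Q'): from Q'→S x we get {x, y}; from Q'→b x we get {b}. So FIRST(Q') = {b, x, y}.
FOLLOW(Q) includes $ since Q is the start symbol.
FOLLOW(S): in Q'→S x, S is followed by x with FIRST {x}. Thus FOLLOW(S) = {x}.
For S → λ: FIRST(λ) = {λ}, so it goes in M[S, t] for t ∈ {}; since λ ∈ FIRST, also for every t ∈ FOLLOW(S) = {x}.
For S → y b b: FIRST(y b b) = {y}, so it goes in M[S, t] for t ∈ {y}.

S → y b b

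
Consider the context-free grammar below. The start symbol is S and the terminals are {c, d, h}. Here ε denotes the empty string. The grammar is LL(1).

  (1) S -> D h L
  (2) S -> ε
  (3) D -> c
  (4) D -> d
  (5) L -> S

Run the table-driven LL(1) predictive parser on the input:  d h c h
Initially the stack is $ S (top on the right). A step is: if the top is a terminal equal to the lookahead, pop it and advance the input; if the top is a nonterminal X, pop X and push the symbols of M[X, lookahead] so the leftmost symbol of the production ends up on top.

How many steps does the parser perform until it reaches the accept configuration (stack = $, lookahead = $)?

11

step 1: stack=$ S  input=d h c h $  — expand S -> D h L
step 2: stack=$ L h D  input=d h c h $  — expand D -> d
step 3: stack=$ L h d  input=d h c h $  — match d
step 4: stack=$ L h  input=h c h $  — match h
step 5: stack=$ L  input=c h $  — expand L -> S
step 6: stack=$ S  input=c h $  — expand S -> D h L
step 7: stack=$ L h D  input=c h $  — expand D -> c
step 8: stack=$ L h c  input=c h $  — match c
step 9: stack=$ L h  input=h $  — match h
step 10: stack=$ L  input=$  — expand L -> S
step 11: stack=$ S  input=$  — expand S -> ε
Accept reached after 11 steps.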